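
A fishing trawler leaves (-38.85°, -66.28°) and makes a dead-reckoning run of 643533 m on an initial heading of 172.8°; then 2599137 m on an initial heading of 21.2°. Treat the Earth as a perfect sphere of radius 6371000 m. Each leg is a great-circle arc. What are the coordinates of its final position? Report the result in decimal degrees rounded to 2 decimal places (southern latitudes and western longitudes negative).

Apply the spherical direct solution leg by leg, carrying full precision between legs.
Leg 1: from (-38.85°, -66.28°), δ = 643533/6371000 = 0.101010 rad, θ = 172.8° → φ = -44.59°, λ = -65.26°.
Leg 2: from (-44.59°, -65.26°), δ = 2599137/6371000 = 0.407964 rad, θ = 21.2° → φ = -22.39°, λ = -56.34°.

latitude -22.39°, longitude -56.34°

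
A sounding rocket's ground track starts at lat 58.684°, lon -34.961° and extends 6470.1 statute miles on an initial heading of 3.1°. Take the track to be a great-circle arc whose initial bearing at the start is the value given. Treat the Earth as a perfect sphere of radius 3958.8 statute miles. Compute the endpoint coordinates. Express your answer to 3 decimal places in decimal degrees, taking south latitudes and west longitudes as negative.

latitude 27.625°, longitude 141.547°

Central angle δ = d/R = 1.634359 rad.
Start latitude φ₁ = 1.024229 rad; initial bearing θ = 0.054105 rad.
sin φ₂ = sin φ₁ cos δ + cos φ₁ sin δ cos θ = (0.854314)(-0.063520) + (0.519758)(0.997981)(0.998537) = 0.463683
φ₂ = asin(0.463683) = 0.482148 rad = 27.625°.
Then Δλ = atan2(0.028051, -0.459651) = 3.080641 rad, from sin θ sin δ cos φ₁ over cos δ − sin φ₁ sin φ₂.
λ₂ = -34.961° + 176.508° = 141.547°.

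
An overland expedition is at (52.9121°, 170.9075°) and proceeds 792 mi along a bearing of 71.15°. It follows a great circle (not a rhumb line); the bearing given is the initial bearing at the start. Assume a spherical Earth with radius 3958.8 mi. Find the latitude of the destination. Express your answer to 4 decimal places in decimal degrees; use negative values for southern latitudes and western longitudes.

latitude 55.1369°

δ = 792/3958.8 = 0.200061 rad (11.4626°).
Converting: φ₁ = 0.923490 rad, θ = 1.241802 rad.
sin φ₂ = sin φ₁ cos δ + cos φ₁ sin δ cos θ = (0.797711)(0.980055) + (0.603040)(0.198729)(0.323092) = 0.820520
φ₂ = asin(0.820520) = 0.962321 rad = 55.1369°.
For the longitude increment, Δλ = atan2( sin θ sin δ cos φ₁, cos δ − sin φ₁ sin φ₂ ) = atan2(0.113414, 0.325516) = 19.2090°.
λ₂ = 170.9075° + 19.2090° = 190.1165°, normalized to (−180°, 180°] → -169.8835°.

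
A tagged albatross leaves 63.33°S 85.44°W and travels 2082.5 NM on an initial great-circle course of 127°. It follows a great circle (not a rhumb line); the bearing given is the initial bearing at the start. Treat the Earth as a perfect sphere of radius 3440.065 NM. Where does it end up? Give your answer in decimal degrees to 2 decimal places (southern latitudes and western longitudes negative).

Central angle δ = d/R = 0.605366 rad.
With φ₁ = -63.33° = -1.105317 rad and θ = 127° = 2.216568 rad:
Applying the spherical law of cosines for sides, sin φ₂ = sin φ₁ cos δ + cos φ₁ sin δ cos θ = -0.888525, so φ₂ = -62.69°.
Then Δλ = atan2(0.203991, 0.028301) = 1.432938 rad, from sin θ sin δ cos φ₁ over cos δ − sin φ₁ sin φ₂.
Hence λ₂ = -85.44° + 82.10° = -3.34°.

latitude -62.69°, longitude -3.34°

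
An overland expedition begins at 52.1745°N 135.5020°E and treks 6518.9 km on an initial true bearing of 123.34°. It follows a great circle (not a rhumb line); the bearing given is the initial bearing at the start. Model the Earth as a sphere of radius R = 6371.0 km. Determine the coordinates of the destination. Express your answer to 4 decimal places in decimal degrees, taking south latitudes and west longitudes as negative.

latitude 7.0920°, longitude -178.5448°

The arc subtends δ = 6518.9/6371 = 1.023215 rad at the centre.
Start latitude φ₁ = 0.910617 rad; initial bearing θ = 2.152689 rad.
Destination latitude: φ₂ = arcsin( sin φ₁ cos δ + cos φ₁ sin δ cos θ ) = arcsin(0.123462) = 7.0920°.
Then Δλ = atan2(0.437421, 0.423103) = 0.802035 rad, from sin θ sin δ cos φ₁ over cos δ − sin φ₁ sin φ₂.
λ₂ = 135.5020° + 45.9532° = 181.4552°, normalized to (−180°, 180°] → -178.5448°.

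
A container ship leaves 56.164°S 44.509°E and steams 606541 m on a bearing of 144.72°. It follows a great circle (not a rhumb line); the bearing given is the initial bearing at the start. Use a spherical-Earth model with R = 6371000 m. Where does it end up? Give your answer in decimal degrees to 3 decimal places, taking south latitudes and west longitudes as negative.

latitude -60.468°, longitude 50.904°

Angular distance δ = d/R = 606541 / 6371000 = 0.095203 rad.
Converting: φ₁ = -0.980247 rad, θ = 2.525840 rad.
Applying the spherical law of cosines for sides, sin φ₂ = sin φ₁ cos δ + cos φ₁ sin δ cos θ = -0.870083, so φ₂ = -60.468°.
Then Δλ = atan2(0.030571, 0.272750) = 0.111620 rad, from sin θ sin δ cos φ₁ over cos δ − sin φ₁ sin φ₂.
Hence λ₂ = 44.509° + 6.395° = 50.904°.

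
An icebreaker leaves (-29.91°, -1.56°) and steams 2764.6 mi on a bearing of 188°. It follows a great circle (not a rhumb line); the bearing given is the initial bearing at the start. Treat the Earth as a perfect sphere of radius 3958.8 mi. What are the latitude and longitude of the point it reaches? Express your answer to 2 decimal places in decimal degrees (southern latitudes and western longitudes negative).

Central angle δ = d/R = 0.698343 rad.
Start latitude φ₁ = -0.522028 rad; initial bearing θ = 3.281219 rad.
Destination latitude: φ₂ = arcsin( sin φ₁ cos δ + cos φ₁ sin δ cos θ ) = arcsin(-0.933803) = -69.04°.
Δλ = atan2( sin θ sin δ cos φ₁ , cos δ − sin φ₁ sin φ₂ ) = atan2(-0.077563, 0.300278) = -0.252779 rad = -14.48°.
λ₂ = λ₁ + Δλ = -16.04°.

latitude -69.04°, longitude -16.04°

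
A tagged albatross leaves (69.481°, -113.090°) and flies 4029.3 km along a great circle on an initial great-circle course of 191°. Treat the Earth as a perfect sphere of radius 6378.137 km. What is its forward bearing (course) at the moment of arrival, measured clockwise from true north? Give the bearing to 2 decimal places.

final bearing 184.60°

Central angle δ = d/R = 0.631736 rad.
With φ₁ = 69.481° = 1.212672 rad and θ = 191° = 3.333579 rad:
sin φ₂ = sin φ₁ cos δ + cos φ₁ sin δ cos θ = (0.936556)(0.807003) + (0.350518)(0.590547)(-0.981627) = 0.552610
φ₂ = asin(0.552610) = 0.585492 rad = 33.546°.
Then Δλ = atan2(-0.039497, 0.289453) = -0.135616 rad, from sin θ sin δ cos φ₁ over cos δ − sin φ₁ sin φ₂.
λ₂ = λ₁ + Δλ = -120.860°.
The forward bearing on arrival equals the back-azimuth from the destination plus 180°.
Back-azimuth from P₂ (33.55°, -120.86°) to P₁ (69.48°, -113.09°), with Δλ' = λ₁ − λ₂ = 7.77°: atan2( sin Δλ' cos φ₁ , cos φ₂ sin φ₁ − sin φ₂ cos φ₁ cos Δλ' ) = 4.60°.
Final bearing = (4.60° + 180°) mod 360° = 184.60°.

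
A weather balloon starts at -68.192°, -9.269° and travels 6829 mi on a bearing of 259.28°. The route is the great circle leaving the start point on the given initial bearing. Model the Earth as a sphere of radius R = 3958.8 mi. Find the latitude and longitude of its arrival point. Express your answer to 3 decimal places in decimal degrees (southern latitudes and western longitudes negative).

δ = 6829/3958.8 = 1.725018 rad (98.8362°).
Start latitude φ₁ = -1.190175 rad; initial bearing θ = 4.525290 rad.
Destination latitude: φ₂ = arcsin( sin φ₁ cos δ + cos φ₁ sin δ cos θ ) = arcsin(0.074335) = 4.263°.
For the longitude increment, Δλ = atan2( sin θ sin δ cos φ₁, cos δ − sin φ₁ sin φ₂ ) = atan2(-0.360682, -0.084595) = -103.200°.
λ₂ = -9.269° + -103.200° = -112.469°.

latitude 4.263°, longitude -112.469°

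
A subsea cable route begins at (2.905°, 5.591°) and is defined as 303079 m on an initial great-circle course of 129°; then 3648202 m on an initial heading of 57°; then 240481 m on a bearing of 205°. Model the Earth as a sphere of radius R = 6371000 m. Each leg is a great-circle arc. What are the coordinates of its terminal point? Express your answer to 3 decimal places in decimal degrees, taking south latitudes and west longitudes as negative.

Apply the spherical direct solution leg by leg, carrying full precision between legs.
Leg 1: from (2.905°, 5.591°), δ = 303079/6371000 = 0.047572 rad, θ = 129° → φ = 1.188°, λ = 7.709°.
Leg 2: from (1.188°, 7.709°), δ = 3648202/6371000 = 0.572626 rad, θ = 57° → φ = 18.208°, λ = 36.289°.
Leg 3: from (18.208°, 36.289°), δ = 240481/6371000 = 0.037746 rad, θ = 205° → φ = 16.246°, λ = 35.337°.

latitude 16.246°, longitude 35.337°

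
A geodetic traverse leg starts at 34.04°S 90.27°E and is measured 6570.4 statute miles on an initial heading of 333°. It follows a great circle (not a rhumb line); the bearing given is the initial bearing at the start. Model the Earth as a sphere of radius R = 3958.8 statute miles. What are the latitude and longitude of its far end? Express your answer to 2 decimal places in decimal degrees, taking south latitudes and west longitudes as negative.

latitude 51.73°, longitude 43.37°

Central angle δ = d/R = 1.659695 rad.
Converting: φ₁ = -0.594110 rad, θ = 5.811946 rad.
sin φ₂ = sin φ₁ cos δ + cos φ₁ sin δ cos θ = (-0.559772)(-0.088781) + (0.828647)(0.996051)(0.891007) = 0.785112
φ₂ = asin(0.785112) = 0.902876 rad = 51.73°.
For the longitude increment, Δλ = atan2( sin θ sin δ cos φ₁, cos δ − sin φ₁ sin φ₂ ) = atan2(-0.374712, 0.350702) = -46.90°.
λ₂ = λ₁ + Δλ = 43.37°.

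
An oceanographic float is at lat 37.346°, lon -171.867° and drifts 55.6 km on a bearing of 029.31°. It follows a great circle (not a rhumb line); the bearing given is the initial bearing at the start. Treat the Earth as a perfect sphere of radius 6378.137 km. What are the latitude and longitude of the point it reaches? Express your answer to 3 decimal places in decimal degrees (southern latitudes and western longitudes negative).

The arc subtends δ = 55.6/6378.137 = 0.008717 rad at the centre.
With φ₁ = 37.346° = 0.651811 rad and θ = 29.31° = 0.511556 rad:
Applying the spherical law of cosines for sides, sin φ₂ = sin φ₁ cos δ + cos φ₁ sin δ cos θ = 0.612647, so φ₂ = 37.781°.
Δλ = atan2( sin θ sin δ cos φ₁ , cos δ − sin φ₁ sin φ₂ ) = atan2(0.003392, 0.628314) = 0.005399 rad = 0.309°.
Hence λ₂ = -171.867° + 0.309° = -171.558°.

latitude 37.781°, longitude -171.558°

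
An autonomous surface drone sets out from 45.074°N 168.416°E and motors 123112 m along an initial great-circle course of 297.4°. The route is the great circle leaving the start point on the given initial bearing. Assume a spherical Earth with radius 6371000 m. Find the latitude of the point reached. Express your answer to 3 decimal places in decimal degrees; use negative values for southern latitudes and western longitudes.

Central angle δ = d/R = 0.019324 rad.
Start latitude φ₁ = 0.786690 rad; initial bearing θ = 5.190609 rad.
Destination latitude: φ₂ = arcsin( sin φ₁ cos δ + cos φ₁ sin δ cos θ ) = arcsin(0.714167) = 45.575°.
For the longitude increment, Δλ = atan2( sin θ sin δ cos φ₁, cos δ − sin φ₁ sin φ₂ ) = atan2(-0.012115, 0.494169) = -1.404°.
λ₂ = λ₁ + Δλ = 167.012°.

latitude 45.575°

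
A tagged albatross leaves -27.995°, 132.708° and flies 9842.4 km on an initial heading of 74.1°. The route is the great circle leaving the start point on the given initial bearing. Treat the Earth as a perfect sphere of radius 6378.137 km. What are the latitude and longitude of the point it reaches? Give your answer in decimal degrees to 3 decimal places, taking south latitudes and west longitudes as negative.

Angular distance δ = d/R = 9842.4 / 6378.137 = 1.543147 rad.
Converting: φ₁ = -0.488605 rad, θ = 1.293289 rad.
Applying the spherical law of cosines for sides, sin φ₂ = sin φ₁ cos δ + cos φ₁ sin δ cos θ = 0.228833, so φ₂ = 13.228°.
Δλ = atan2( sin θ sin δ cos φ₁ , cos δ − sin φ₁ sin φ₂ ) = atan2(0.848882, 0.135059) = 1.413016 rad = 80.960°.
λ₂ = 132.708° + 80.960° = 213.668°, normalized to (−180°, 180°] → -146.332°.

latitude 13.228°, longitude -146.332°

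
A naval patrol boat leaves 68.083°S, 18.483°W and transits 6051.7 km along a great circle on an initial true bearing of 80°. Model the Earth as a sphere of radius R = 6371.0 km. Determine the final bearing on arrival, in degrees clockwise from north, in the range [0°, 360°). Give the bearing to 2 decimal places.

final bearing 24.89°

Angular distance δ = d/R = 6051.7 / 6371 = 0.949882 rad.
Converting: φ₁ = -1.188273 rad, θ = 1.396263 rad.
Destination latitude: φ₂ = arcsin( sin φ₁ cos δ + cos φ₁ sin δ cos θ ) = arcsin(-0.487013) = -29.144°.
Δλ = atan2( sin θ sin δ cos φ₁ , cos δ − sin φ₁ sin φ₂ ) = atan2(0.298980, 0.129965) = 1.160744 rad = 66.506°.
λ₂ = λ₁ + Δλ = 48.023°.
The forward bearing on arrival equals the back-azimuth from the destination plus 180°.
Back-azimuth from P₂ (-29.14°, 48.02°) to P₁ (-68.08°, -18.48°), with Δλ' = λ₁ − λ₂ = -66.51°: atan2( sin Δλ' cos φ₁ , cos φ₂ sin φ₁ − sin φ₂ cos φ₁ cos Δλ' ) = 204.89°.
Final bearing = (204.89° + 180°) mod 360° = 24.89°.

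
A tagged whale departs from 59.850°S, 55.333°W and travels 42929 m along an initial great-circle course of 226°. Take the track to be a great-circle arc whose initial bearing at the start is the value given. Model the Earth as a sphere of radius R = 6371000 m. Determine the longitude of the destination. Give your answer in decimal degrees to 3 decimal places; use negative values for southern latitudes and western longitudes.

longitude -55.890°

δ = 42929/6371000 = 0.006738 rad (0.3861°).
With φ₁ = -59.850° = -1.044580 rad and θ = 226° = 3.944444 rad:
Destination latitude: φ₂ = arcsin( sin φ₁ cos δ + cos φ₁ sin δ cos θ ) = arcsin(-0.867045) = -60.117°.
Δλ = atan2( sin θ sin δ cos φ₁ , cos δ − sin φ₁ sin φ₂ ) = atan2(-0.002434, 0.250232) = -0.009729 rad = -0.557°.
λ₂ = -55.333° + -0.557° = -55.890°.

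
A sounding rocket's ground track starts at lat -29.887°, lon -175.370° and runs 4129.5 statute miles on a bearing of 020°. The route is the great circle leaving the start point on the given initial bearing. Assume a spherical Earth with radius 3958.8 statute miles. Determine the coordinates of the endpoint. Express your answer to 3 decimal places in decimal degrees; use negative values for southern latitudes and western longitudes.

latitude 26.936°, longitude -156.013°

The arc subtends δ = 4129.5/3958.8 = 1.043119 rad at the centre.
Converting: φ₁ = -0.521627 rad, θ = 0.349066 rad.
Applying the spherical law of cosines for sides, sin φ₂ = sin φ₁ cos δ + cos φ₁ sin δ cos θ = 0.453000, so φ₂ = 26.936°.
For the longitude increment, Δλ = atan2( sin θ sin δ cos φ₁, cos δ − sin φ₁ sin φ₂ ) = atan2(0.256200, 0.729254) = 19.357°.
λ₂ = -175.370° + 19.357° = -156.013°.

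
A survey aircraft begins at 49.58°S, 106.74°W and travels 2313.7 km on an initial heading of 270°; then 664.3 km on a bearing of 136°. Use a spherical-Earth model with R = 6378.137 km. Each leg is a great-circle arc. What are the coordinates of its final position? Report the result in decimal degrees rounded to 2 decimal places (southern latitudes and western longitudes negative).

Apply the spherical direct solution leg by leg, carrying full precision between legs.
Leg 1: from (-49.58°, -106.74°), δ = 2313.7/6378.137 = 0.362755 rad, θ = 270° → φ = -45.38°, λ = -137.08°.
Leg 2: from (-45.38°, -137.08°), δ = 664.3/6378.137 = 0.104153 rad, θ = 136° → φ = -49.50°, λ = -130.70°.

latitude -49.50°, longitude -130.70°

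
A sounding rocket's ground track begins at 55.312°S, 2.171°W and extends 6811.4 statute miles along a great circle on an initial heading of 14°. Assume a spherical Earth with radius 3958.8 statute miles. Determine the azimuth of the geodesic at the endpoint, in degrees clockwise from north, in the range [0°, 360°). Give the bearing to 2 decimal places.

final bearing 10.67°

The arc subtends δ = 6811.4/3958.8 = 1.720572 rad at the centre.
Start latitude φ₁ = -0.965377 rad; initial bearing θ = 0.244346 rad.
Destination latitude: φ₂ = arcsin( sin φ₁ cos δ + cos φ₁ sin δ cos θ ) = arcsin(0.668715) = 41.968°.
Then Δλ = atan2(0.136138, 0.400644) = 0.327558 rad, from sin θ sin δ cos φ₁ over cos δ − sin φ₁ sin φ₂.
Hence λ₂ = -2.171° + 18.768° = 16.597°.
The forward bearing on arrival equals the back-azimuth from the destination plus 180°.
Back-azimuth from P₂ (41.97°, 16.60°) to P₁ (-55.31°, -2.17°), with Δλ' = λ₁ − λ₂ = -18.77°: atan2( sin Δλ' cos φ₁ , cos φ₂ sin φ₁ − sin φ₂ cos φ₁ cos Δλ' ) = 190.67°.
Final bearing = (190.67° + 180°) mod 360° = 10.67°.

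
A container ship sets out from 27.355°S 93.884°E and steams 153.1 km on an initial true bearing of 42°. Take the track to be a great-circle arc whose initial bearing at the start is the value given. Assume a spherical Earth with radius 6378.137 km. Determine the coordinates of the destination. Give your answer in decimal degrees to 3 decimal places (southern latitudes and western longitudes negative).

δ = 153.1/6378.137 = 0.024004 rad (1.3753°).
Converting: φ₁ = -0.477435 rad, θ = 0.733038 rad.
Applying the spherical law of cosines for sides, sin φ₂ = sin φ₁ cos δ + cos φ₁ sin δ cos θ = -0.443528, so φ₂ = -26.329°.
Δλ = atan2( sin θ sin δ cos φ₁ , cos δ − sin φ₁ sin φ₂ ) = atan2(0.014264, 0.795910) = 0.017920 rad = 1.027°.
λ₂ = 93.884° + 1.027° = 94.911°.

latitude -26.329°, longitude 94.911°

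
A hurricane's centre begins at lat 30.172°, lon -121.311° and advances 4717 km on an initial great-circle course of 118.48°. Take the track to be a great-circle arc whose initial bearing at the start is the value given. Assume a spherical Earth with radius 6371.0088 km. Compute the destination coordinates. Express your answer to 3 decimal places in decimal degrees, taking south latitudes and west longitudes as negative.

Central angle δ = d/R = 0.740385 rad.
With φ₁ = 30.172° = 0.526601 rad and θ = 118.48° = 2.067866 rad:
Applying the spherical law of cosines for sides, sin φ₂ = sin φ₁ cos δ + cos φ₁ sin δ cos θ = 0.092931, so φ₂ = 5.332°.
For the longitude increment, Δλ = atan2( sin θ sin δ cos φ₁, cos δ − sin φ₁ sin φ₂ ) = atan2(0.512607, 0.691502) = 36.549°.
λ₂ = -121.311° + 36.549° = -84.762°.

latitude 5.332°, longitude -84.762°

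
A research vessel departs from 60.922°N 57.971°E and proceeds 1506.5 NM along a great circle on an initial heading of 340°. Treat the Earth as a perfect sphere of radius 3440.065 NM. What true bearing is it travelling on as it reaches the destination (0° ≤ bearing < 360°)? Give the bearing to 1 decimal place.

δ = 1506.5/3440.065 = 0.437928 rad (25.0914°).
Converting: φ₁ = 1.063289 rad, θ = 5.934119 rad.
Applying the spherical law of cosines for sides, sin φ₂ = sin φ₁ cos δ + cos φ₁ sin δ cos θ = 0.985151, so φ₂ = 80.114°.
Δλ = atan2( sin θ sin δ cos φ₁ , cos δ − sin φ₁ sin φ₂ ) = atan2(-0.070489, 0.044651) = -1.006148 rad = -57.648°.
λ₂ = 57.971° + -57.648° = 0.323°.
The forward bearing on arrival equals the back-azimuth from the destination plus 180°.
Back-azimuth from P₂ (80.1°, 0.3°) to P₁ (60.9°, 58.0°), with Δλ' = λ₁ − λ₂ = 57.6°: atan2( sin Δλ' cos φ₁ , cos φ₂ sin φ₁ − sin φ₂ cos φ₁ cos Δλ' ) = 104.5°.
Final bearing = (104.5° + 180°) mod 360° = 284.5°.

final bearing 284.5°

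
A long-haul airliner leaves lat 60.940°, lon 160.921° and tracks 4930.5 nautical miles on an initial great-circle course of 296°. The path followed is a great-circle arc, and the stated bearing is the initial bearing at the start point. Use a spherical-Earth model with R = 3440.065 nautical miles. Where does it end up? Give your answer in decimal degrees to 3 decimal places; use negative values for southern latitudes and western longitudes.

The arc subtends δ = 4930.5/3440.065 = 1.433258 rad at the centre.
Converting: φ₁ = 1.063604 rad, θ = 5.166175 rad.
sin φ₂ = sin φ₁ cos δ + cos φ₁ sin δ cos θ = (0.874112)(0.137105) + (0.485725)(0.990556)(0.438371) = 0.330762
φ₂ = asin(0.330762) = 0.337111 rad = 19.315°.
For the longitude increment, Δλ = atan2( sin θ sin δ cos φ₁, cos δ − sin φ₁ sin φ₂ ) = atan2(-0.432444, -0.152018) = -109.368°.
λ₂ = 160.921° + -109.368° = 51.553°.

latitude 19.315°, longitude 51.553°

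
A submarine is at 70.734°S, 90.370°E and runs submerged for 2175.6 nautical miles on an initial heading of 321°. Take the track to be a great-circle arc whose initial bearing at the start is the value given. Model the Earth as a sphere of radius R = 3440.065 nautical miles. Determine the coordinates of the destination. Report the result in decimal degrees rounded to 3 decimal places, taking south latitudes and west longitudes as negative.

latitude -37.579°, longitude 62.376°

Angular distance δ = d/R = 2175.6 / 3440.065 = 0.632430 rad.
Converting: φ₁ = -1.234541 rad, θ = 5.602507 rad.
Applying the spherical law of cosines for sides, sin φ₂ = sin φ₁ cos δ + cos φ₁ sin δ cos θ = -0.609849, so φ₂ = -37.579°.
Then Δλ = atan2(-0.122741, 0.230898) = -0.488593 rad, from sin θ sin δ cos φ₁ over cos δ − sin φ₁ sin φ₂.
Hence λ₂ = 90.370° + -27.994° = 62.376°.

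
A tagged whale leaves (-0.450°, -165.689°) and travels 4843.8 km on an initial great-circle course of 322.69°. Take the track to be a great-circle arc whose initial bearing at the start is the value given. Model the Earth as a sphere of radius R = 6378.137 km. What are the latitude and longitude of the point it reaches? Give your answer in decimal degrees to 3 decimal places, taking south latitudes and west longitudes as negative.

The arc subtends δ = 4843.8/6378.137 = 0.759438 rad at the centre.
Converting: φ₁ = -0.007854 rad, θ = 5.632003 rad.
Applying the spherical law of cosines for sides, sin φ₂ = sin φ₁ cos δ + cos φ₁ sin δ cos θ = 0.541909, so φ₂ = 32.814°.
Then Δλ = atan2(-0.417314, 0.729479) = -0.519631 rad, from sin θ sin δ cos φ₁ over cos δ − sin φ₁ sin φ₂.
λ₂ = -165.689° + -29.773° = -195.462°, normalized to (−180°, 180°] → 164.538°.

latitude 32.814°, longitude 164.538°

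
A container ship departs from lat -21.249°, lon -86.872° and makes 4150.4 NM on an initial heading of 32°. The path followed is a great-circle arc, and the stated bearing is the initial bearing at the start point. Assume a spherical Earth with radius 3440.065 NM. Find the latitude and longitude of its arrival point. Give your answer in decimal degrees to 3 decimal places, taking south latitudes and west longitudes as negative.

latitude 37.545°, longitude -48.227°

δ = 4150.4/3440.065 = 1.206489 rad (69.1267°).
Start latitude φ₁ = -0.370865 rad; initial bearing θ = 0.558505 rad.
Applying the spherical law of cosines for sides, sin φ₂ = sin φ₁ cos δ + cos φ₁ sin δ cos θ = 0.609388, so φ₂ = 37.545°.
Δλ = atan2( sin θ sin δ cos φ₁ , cos δ − sin φ₁ sin φ₂ ) = atan2(0.461478, 0.577158) = 0.674479 rad = 38.645°.
Hence λ₂ = -86.872° + 38.645° = -48.227°.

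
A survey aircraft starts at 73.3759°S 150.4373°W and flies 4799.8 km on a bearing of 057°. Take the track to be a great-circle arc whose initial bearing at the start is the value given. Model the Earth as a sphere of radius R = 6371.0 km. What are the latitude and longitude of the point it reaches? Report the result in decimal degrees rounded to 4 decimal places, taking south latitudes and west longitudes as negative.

latitude -36.3202°, longitude -105.0323°

The arc subtends δ = 4799.8/6371 = 0.753383 rad at the centre.
Converting: φ₁ = -1.280651 rad, θ = 0.994838 rad.
Applying the spherical law of cosines for sides, sin φ₂ = sin φ₁ cos δ + cos φ₁ sin δ cos θ = -0.592297, so φ₂ = -36.3202°.
Then Δλ = atan2(0.164143, 0.161839) = 0.792467 rad, from sin θ sin δ cos φ₁ over cos δ − sin φ₁ sin φ₂.
λ₂ = -150.4373° + 45.4050° = -105.0323°.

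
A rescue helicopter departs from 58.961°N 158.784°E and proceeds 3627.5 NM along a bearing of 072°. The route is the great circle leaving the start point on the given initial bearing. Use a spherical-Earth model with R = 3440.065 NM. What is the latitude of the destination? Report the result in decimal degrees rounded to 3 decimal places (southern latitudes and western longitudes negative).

Angular distance δ = d/R = 3627.5 / 3440.065 = 1.054486 rad.
Start latitude φ₁ = 1.029064 rad; initial bearing θ = 1.256637 rad.
sin φ₂ = sin φ₁ cos δ + cos φ₁ sin δ cos θ = (0.856817)(0.493675) + (0.515621)(0.869647)(0.309017) = 0.561555
φ₂ = asin(0.561555) = 0.596263 rad = 34.163°.
Then Δλ = atan2(0.426462, 0.012526) = 1.541434 rad, from sin θ sin δ cos φ₁ over cos δ − sin φ₁ sin φ₂.
λ₂ = 158.784° + 88.318° = 247.102°, normalized to (−180°, 180°] → -112.898°.

latitude 34.163°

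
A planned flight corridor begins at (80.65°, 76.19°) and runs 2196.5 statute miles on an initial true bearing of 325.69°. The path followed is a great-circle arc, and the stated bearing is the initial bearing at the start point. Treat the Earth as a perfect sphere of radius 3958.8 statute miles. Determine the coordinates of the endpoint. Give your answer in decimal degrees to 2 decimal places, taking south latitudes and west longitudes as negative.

latitude 65.42°, longitude -58.26°

Central angle δ = d/R = 0.554840 rad.
With φ₁ = 80.65° = 1.407608 rad and θ = 325.69° = 5.684363 rad:
Applying the spherical law of cosines for sides, sin φ₂ = sin φ₁ cos δ + cos φ₁ sin δ cos θ = 0.909388, so φ₂ = 65.42°.
For the longitude increment, Δλ = atan2( sin θ sin δ cos φ₁, cos δ − sin φ₁ sin φ₂ ) = atan2(-0.048243, -0.047321) = -134.45°.
λ₂ = λ₁ + Δλ = -58.26°.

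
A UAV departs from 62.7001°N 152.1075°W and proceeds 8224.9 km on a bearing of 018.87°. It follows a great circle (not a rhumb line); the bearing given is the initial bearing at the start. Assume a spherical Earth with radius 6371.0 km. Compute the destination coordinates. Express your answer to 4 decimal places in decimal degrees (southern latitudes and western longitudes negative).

latitude 41.4930°, longitude 3.3737°

Central angle δ = d/R = 1.290990 rad.
Start latitude φ₁ = 1.094323 rad; initial bearing θ = 0.329344 rad.
Destination latitude: φ₂ = arcsin( sin φ₁ cos δ + cos φ₁ sin δ cos θ ) = arcsin(0.662528) = 41.4930°.
For the longitude increment, Δλ = atan2( sin θ sin δ cos φ₁, cos δ − sin φ₁ sin φ₂ ) = atan2(0.142568, -0.312565) = 155.4812°.
Hence λ₂ = -152.1075° + 155.4812° = 3.3737°.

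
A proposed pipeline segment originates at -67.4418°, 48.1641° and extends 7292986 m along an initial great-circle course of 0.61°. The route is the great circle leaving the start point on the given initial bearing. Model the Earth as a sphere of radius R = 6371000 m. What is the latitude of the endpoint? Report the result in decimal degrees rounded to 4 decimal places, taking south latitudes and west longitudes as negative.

latitude -1.8555°

δ = 7292986/6371000 = 1.144716 rad (65.5874°).
Start latitude φ₁ = -1.177081 rad; initial bearing θ = 0.010647 rad.
sin φ₂ = sin φ₁ cos δ + cos φ₁ sin δ cos θ = (-0.923490)(0.413305) + (0.383622)(0.910593)(0.999943) = -0.032380
φ₂ = asin(-0.032380) = -0.032385 rad = -1.8555°.
For the longitude increment, Δλ = atan2( sin θ sin δ cos φ₁, cos δ − sin φ₁ sin φ₂ ) = atan2(0.003719, 0.383403) = 0.5558°.
λ₂ = λ₁ + Δλ = 48.7199°.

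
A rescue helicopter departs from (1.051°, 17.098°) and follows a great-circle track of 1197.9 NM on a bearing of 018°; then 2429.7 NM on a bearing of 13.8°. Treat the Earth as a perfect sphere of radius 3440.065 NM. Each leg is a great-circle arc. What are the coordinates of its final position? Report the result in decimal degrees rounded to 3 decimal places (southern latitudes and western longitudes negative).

Apply the spherical direct solution leg by leg, carrying full precision between legs.
Leg 1: from (1.051°, 17.098°), δ = 1197.9/3440.065 = 0.348220 rad, θ = 18° → φ = 19.981°, λ = 23.540°.
Leg 2: from (19.981°, 23.540°), δ = 2429.7/3440.065 = 0.706295 rad, θ = 13.8° → φ = 58.464°, λ = 40.757°.

latitude 58.464°, longitude 40.757°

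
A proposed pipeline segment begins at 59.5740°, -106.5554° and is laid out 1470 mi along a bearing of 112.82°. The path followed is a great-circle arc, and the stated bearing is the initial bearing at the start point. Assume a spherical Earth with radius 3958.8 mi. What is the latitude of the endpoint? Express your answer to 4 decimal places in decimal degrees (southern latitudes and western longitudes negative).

latitude 47.0753°

Angular distance δ = d/R = 1470 / 3958.8 = 0.371325 rad.
Converting: φ₁ = 1.039762 rad, θ = 1.969080 rad.
Destination latitude: φ₂ = arcsin( sin φ₁ cos δ + cos φ₁ sin δ cos θ ) = arcsin(0.732250) = 47.0753°.
Then Δλ = atan2(0.169373, 0.300440) = 0.513339 rad, from sin θ sin δ cos φ₁ over cos δ − sin φ₁ sin φ₂.
Hence λ₂ = -106.5554° + 29.4121° = -77.1433°.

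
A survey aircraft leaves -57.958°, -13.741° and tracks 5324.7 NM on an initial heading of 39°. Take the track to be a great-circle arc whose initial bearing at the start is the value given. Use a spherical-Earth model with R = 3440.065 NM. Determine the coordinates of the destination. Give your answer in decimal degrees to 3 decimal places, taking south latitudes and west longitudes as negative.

latitude 23.126°, longitude 29.426°

Angular distance δ = d/R = 5324.7 / 3440.065 = 1.547849 rad.
Start latitude φ₁ = -1.011558 rad; initial bearing θ = 0.680678 rad.
Applying the spherical law of cosines for sides, sin φ₂ = sin φ₁ cos δ + cos φ₁ sin δ cos θ = 0.392749, so φ₂ = 23.126°.
For the longitude increment, Δλ = atan2( sin θ sin δ cos φ₁, cos δ − sin φ₁ sin φ₂ ) = atan2(0.333792, 0.355863) = 43.167°.
λ₂ = λ₁ + Δλ = 29.426°.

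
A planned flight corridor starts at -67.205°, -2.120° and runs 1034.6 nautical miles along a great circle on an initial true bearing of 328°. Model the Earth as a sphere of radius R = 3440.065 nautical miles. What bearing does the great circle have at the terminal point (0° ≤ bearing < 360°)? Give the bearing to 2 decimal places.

Angular distance δ = d/R = 1034.6 / 3440.065 = 0.300750 rad.
Converting: φ₁ = -1.172949 rad, θ = 5.724680 rad.
Applying the spherical law of cosines for sides, sin φ₂ = sin φ₁ cos δ + cos φ₁ sin δ cos θ = -0.783185, so φ₂ = -51.553°.
Then Δλ = atan2(-0.060820, 0.233099) = -0.255229 rad, from sin θ sin δ cos φ₁ over cos δ − sin φ₁ sin φ₂.
Hence λ₂ = -2.120° + -14.624° = -16.744°.
The forward bearing on arrival equals the back-azimuth from the destination plus 180°.
Back-azimuth from P₂ (-51.55°, -16.74°) to P₁ (-67.20°, -2.12°), with Δλ' = λ₁ − λ₂ = 14.62°: atan2( sin Δλ' cos φ₁ , cos φ₂ sin φ₁ − sin φ₂ cos φ₁ cos Δλ' ) = 160.72°.
Final bearing = (160.72° + 180°) mod 360° = 340.72°.

final bearing 340.72°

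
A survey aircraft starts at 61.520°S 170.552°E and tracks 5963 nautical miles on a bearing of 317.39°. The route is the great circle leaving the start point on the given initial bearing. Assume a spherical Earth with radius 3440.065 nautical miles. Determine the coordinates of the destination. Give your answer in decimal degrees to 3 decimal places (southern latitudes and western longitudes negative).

latitude 29.250°, longitude 120.582°

Central angle δ = d/R = 1.733397 rad.
With φ₁ = -61.520° = -1.073727 rad and θ = 317.39° = 5.539501 rad:
sin φ₂ = sin φ₁ cos δ + cos φ₁ sin δ cos θ = (-0.878984)(-0.161886) + (0.476852)(0.986810)(0.735979) = 0.488619
φ₂ = asin(0.488619) = 0.510506 rad = 29.250°.
For the longitude increment, Δλ = atan2( sin θ sin δ cos φ₁, cos δ − sin φ₁ sin φ₂ ) = atan2(-0.318573, 0.267602) = -49.970°.
Hence λ₂ = 170.552° + -49.970° = 120.582°.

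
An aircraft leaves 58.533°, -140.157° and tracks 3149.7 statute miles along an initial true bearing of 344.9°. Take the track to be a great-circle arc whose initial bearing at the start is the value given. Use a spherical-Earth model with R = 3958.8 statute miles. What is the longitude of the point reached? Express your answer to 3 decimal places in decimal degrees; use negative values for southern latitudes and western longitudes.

longitude 79.699°

Central angle δ = d/R = 0.795620 rad.
Start latitude φ₁ = 1.021594 rad; initial bearing θ = 6.019641 rad.
Applying the spherical law of cosines for sides, sin φ₂ = sin φ₁ cos δ + cos φ₁ sin δ cos θ = 0.956918, so φ₂ = 73.121°.
Δλ = atan2( sin θ sin δ cos φ₁ , cos δ − sin φ₁ sin φ₂ ) = atan2(-0.097134, -0.116353) = -2.445976 rad = -140.144°.
λ₂ = -140.157° + -140.144° = -280.301°, normalized to (−180°, 180°] → 79.699°.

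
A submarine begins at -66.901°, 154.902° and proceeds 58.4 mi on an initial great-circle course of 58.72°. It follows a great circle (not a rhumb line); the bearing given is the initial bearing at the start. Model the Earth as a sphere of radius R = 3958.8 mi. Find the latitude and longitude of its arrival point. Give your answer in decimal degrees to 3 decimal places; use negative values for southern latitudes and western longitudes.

The arc subtends δ = 58.4/3958.8 = 0.014752 rad at the centre.
With φ₁ = -66.901° = -1.167643 rad and θ = 58.72° = 1.024857 rad:
Destination latitude: φ₂ = arcsin( sin φ₁ cos δ + cos φ₁ sin δ cos θ ) = arcsin(-0.916723) = -66.452°.
For the longitude increment, Δλ = atan2( sin θ sin δ cos φ₁, cos δ − sin φ₁ sin φ₂ ) = atan2(0.004946, 0.156663) = 1.808°.
λ₂ = 154.902° + 1.808° = 156.710°.

latitude -66.452°, longitude 156.710°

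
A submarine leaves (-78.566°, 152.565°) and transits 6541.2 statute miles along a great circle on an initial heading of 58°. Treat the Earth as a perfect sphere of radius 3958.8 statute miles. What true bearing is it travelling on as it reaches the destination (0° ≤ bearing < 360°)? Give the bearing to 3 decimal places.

final bearing 9.849°

The arc subtends δ = 6541.2/3958.8 = 1.652319 rad at the centre.
Converting: φ₁ = -1.371235 rad, θ = 1.012291 rad.
Destination latitude: φ₂ = arcsin( sin φ₁ cos δ + cos φ₁ sin δ cos θ ) = arcsin(0.184518) = 10.633°.
Then Δλ = atan2(0.167558, 0.099424) = 1.035267 rad, from sin θ sin δ cos φ₁ over cos δ − sin φ₁ sin φ₂.
λ₂ = 152.565° + 59.316° = 211.881°, normalized to (−180°, 180°] → -148.119°.
The forward bearing on arrival equals the back-azimuth from the destination plus 180°.
Back-azimuth from P₂ (10.633°, -148.119°) to P₁ (-78.566°, 152.565°), with Δλ' = λ₁ − λ₂ = 300.684°: atan2( sin Δλ' cos φ₁ , cos φ₂ sin φ₁ − sin φ₂ cos φ₁ cos Δλ' ) = 189.849°.
Final bearing = (189.849° + 180°) mod 360° = 9.849°.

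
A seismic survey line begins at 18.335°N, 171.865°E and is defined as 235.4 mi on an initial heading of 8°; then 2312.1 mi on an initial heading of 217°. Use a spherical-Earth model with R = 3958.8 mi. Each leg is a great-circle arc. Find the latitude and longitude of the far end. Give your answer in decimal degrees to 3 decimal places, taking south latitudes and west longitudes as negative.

latitude -5.772°, longitude 152.892°

Apply the spherical direct solution leg by leg, carrying full precision between legs.
Leg 1: from (18.335°, 171.865°), δ = 235.4/3958.8 = 0.059462 rad, θ = 8° → φ = 21.708°, λ = 172.375°.
Leg 2: from (21.708°, 172.375°), δ = 2312.1/3958.8 = 0.584041 rad, θ = 217° → φ = -5.772°, λ = 152.892°.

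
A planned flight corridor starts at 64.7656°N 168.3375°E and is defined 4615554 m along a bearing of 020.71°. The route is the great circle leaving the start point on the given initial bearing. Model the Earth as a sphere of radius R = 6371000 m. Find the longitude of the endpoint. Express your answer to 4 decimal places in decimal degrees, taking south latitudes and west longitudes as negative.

longitude -55.8041°

δ = 4615554/6371000 = 0.724463 rad (41.5087°).
Start latitude φ₁ = 1.130373 rad; initial bearing θ = 0.361458 rad.
Applying the spherical law of cosines for sides, sin φ₂ = sin φ₁ cos δ + cos φ₁ sin δ cos θ = 0.941674, so φ₂ = 70.3347°.
Δλ = atan2( sin θ sin δ cos φ₁ , cos δ − sin φ₁ sin φ₂ ) = atan2(0.099916, -0.102956) = 2.371177 rad = 135.8584°.
λ₂ = 168.3375° + 135.8584° = 304.1959°, normalized to (−180°, 180°] → -55.8041°.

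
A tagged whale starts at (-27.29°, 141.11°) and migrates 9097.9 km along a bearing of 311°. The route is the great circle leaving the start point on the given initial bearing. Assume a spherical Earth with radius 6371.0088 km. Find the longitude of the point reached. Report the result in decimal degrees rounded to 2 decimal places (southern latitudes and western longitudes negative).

longitude 80.70°

Angular distance δ = d/R = 9097.9 / 6371.0088 = 1.428016 rad.
Start latitude φ₁ = -0.476300 rad; initial bearing θ = 5.427974 rad.
Destination latitude: φ₂ = arcsin( sin φ₁ cos δ + cos φ₁ sin δ cos θ ) = arcsin(0.511863) = 30.79°.
For the longitude increment, Δλ = atan2( sin θ sin δ cos φ₁, cos δ − sin φ₁ sin φ₂ ) = atan2(-0.663883, 0.376982) = -60.41°.
Hence λ₂ = 141.11° + -60.41° = 80.70°.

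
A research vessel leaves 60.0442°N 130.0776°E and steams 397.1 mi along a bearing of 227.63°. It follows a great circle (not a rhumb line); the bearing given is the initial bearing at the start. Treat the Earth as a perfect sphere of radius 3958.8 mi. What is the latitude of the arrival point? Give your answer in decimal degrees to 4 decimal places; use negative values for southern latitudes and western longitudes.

Angular distance δ = d/R = 397.1 / 3958.8 = 0.100308 rad.
With φ₁ = 60.0442° = 1.047969 rad and θ = 227.63° = 3.972893 rad:
Destination latitude: φ₂ = arcsin( sin φ₁ cos δ + cos φ₁ sin δ cos θ ) = arcsin(0.828358) = 55.9304°.
Δλ = atan2( sin θ sin δ cos φ₁ , cos δ − sin φ₁ sin φ₂ ) = atan2(-0.036943, 0.277275) = -0.132455 rad = -7.5891°.
Hence λ₂ = 130.0776° + -7.5891° = 122.4885°.

latitude 55.9304°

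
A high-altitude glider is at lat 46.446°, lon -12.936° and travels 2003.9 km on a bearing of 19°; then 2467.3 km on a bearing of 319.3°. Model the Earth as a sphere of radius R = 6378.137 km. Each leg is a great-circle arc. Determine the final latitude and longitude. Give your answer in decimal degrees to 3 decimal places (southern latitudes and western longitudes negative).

Apply the spherical direct solution leg by leg, carrying full precision between legs.
Leg 1: from (46.446°, -12.936°), δ = 2003.9/6378.137 = 0.314183 rad, θ = 19° → φ = 62.947°, λ = -0.155°.
Leg 2: from (62.947°, -0.155°), δ = 2467.3/6378.137 = 0.386837 rad, θ = 319.3° → φ = 72.720°, λ = -56.068°.

latitude 72.720°, longitude -56.068°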